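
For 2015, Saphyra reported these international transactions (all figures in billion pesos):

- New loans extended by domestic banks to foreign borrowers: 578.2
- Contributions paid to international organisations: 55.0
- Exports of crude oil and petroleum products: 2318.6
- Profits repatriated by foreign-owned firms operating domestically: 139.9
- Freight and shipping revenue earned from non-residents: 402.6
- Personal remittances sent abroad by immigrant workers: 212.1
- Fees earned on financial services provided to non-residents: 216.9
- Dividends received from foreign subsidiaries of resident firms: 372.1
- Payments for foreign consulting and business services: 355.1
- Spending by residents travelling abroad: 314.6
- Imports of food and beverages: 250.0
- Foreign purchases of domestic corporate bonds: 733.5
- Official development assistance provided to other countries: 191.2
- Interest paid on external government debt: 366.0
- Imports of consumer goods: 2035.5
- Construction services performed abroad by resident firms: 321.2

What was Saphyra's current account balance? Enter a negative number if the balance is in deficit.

Goods: 2318.6 - 250.0 - 2035.5 = 33.1
Services: 402.6 + 216.9 + 321.2 - 314.6 - 355.1 = 271.0
Primary income: -366.0 + 372.1 - 139.9 = -133.8
Secondary income: -212.1 - 55.0 - 191.2 = -458.3
Current account = 33.1 + 271.0 + (-133.8) + (-458.3) = -288.0
(Excluded from the current account — financial account: new loans extended by domestic banks to foreign borrowers 578.2, foreign purchases of domestic corporate bonds 733.5.)

-288.0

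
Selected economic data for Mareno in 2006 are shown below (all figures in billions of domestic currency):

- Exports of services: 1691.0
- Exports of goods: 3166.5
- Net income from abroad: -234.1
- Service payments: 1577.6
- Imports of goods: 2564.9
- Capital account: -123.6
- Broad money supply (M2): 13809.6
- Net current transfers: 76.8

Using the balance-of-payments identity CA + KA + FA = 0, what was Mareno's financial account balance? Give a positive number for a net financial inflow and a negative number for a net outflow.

-434.1

Goods balance = 3166.5 - 2564.9 = 601.6
Services balance = 1691.0 - 1577.6 = 113.4
Trade balance (goods + services) = 601.6 + 113.4 = 715.0
Net primary income = -234.1
Net secondary income = 76.8
Current account = 715.0 + (-234.1) + 76.8 = 557.7
Financial account = -(557.7 + (-123.6)) = -434.1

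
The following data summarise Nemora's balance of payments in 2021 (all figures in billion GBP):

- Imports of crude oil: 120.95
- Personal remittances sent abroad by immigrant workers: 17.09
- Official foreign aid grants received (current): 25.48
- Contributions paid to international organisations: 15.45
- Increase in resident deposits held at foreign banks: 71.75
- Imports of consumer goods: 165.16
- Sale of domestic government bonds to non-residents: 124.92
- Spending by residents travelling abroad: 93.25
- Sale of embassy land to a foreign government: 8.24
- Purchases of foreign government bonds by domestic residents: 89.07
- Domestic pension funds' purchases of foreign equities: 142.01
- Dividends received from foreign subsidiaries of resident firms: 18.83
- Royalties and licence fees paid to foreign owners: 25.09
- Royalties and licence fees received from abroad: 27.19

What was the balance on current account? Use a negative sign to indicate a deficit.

-365.49

Goods: -165.16 - 120.95 = -286.11
Services: 27.19 - 25.09 - 93.25 = -91.15
Primary income: 18.83
Secondary income: 25.48 - 15.45 - 17.09 = -7.06
Current account = (-286.11) + (-91.15) + 18.83 + (-7.06) = -365.49
(Excluded from the current account — financial account: increase in resident deposits held at foreign banks 71.75, sale of domestic government bonds to non-residents 124.92, purchases of foreign government bonds by domestic residents 89.07, domestic pension funds' purchases of foreign equities 142.01; capital account: sale of embassy land to a foreign government 8.24.)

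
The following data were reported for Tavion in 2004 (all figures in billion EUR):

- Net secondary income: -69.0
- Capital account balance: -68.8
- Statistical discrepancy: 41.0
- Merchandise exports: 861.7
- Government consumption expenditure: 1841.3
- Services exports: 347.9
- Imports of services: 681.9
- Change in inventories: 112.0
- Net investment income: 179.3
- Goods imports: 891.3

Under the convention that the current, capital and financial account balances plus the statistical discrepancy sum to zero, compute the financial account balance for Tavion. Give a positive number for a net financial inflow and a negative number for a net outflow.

281.1

Goods balance = 861.7 - 891.3 = -29.6
Services balance = 347.9 - 681.9 = -334.0
Trade balance (goods + services) = -29.6 + (-334.0) = -363.6
Net primary income = 179.3
Net secondary income = -69.0
Current account = -363.6 + 179.3 + (-69.0) = -253.3
Financial account = -(-253.3 + (-68.8) + 41.0) = 281.1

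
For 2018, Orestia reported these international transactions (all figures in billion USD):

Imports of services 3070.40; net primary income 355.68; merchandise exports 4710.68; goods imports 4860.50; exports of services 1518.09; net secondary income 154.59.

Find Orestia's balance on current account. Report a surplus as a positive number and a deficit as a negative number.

Goods balance = 4710.68 - 4860.50 = -149.82
Services balance = 1518.09 - 3070.40 = -1552.31
Trade balance (goods + services) = -149.82 + (-1552.31) = -1702.13
Net primary income = 355.68
Net secondary income = 154.59
Current account = -1702.13 + 355.68 + 154.59 = -1191.86

-1191.86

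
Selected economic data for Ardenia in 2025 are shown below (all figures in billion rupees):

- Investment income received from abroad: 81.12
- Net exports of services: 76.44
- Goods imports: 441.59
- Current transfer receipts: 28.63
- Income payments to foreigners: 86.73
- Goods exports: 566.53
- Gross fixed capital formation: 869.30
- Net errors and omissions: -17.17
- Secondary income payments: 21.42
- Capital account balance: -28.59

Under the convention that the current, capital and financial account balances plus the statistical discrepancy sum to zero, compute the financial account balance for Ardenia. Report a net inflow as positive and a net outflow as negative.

Goods balance = 566.53 - 441.59 = 124.94
Services balance = 76.44
Trade balance (goods + services) = 124.94 + 76.44 = 201.38
Net primary income = 81.12 - 86.73 = -5.61
Net secondary income = 28.63 - 21.42 = 7.21
Current account = 201.38 + (-5.61) + 7.21 = 202.98
Financial account = -(202.98 + (-28.59) + (-17.17)) = -157.22

-157.22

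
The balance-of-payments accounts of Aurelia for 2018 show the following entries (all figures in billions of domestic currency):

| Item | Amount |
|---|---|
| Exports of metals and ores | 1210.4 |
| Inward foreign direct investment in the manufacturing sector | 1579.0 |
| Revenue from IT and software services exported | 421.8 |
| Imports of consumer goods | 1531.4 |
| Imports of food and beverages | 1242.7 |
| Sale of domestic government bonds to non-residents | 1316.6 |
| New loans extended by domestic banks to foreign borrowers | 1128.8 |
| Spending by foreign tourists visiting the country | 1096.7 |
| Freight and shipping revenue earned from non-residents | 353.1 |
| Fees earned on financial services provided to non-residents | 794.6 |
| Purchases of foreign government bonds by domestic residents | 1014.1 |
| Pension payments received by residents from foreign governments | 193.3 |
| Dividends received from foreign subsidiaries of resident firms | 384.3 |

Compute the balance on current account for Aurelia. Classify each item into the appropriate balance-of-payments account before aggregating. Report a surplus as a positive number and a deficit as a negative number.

1680.1

Goods: 1210.4 - 1242.7 - 1531.4 = -1563.7
Services: 1096.7 + 353.1 + 794.6 + 421.8 = 2666.2
Primary income: 384.3
Secondary income: 193.3
Current account = (-1563.7) + 2666.2 + 384.3 + 193.3 = 1680.1
(Excluded from the current account — financial account: inward foreign direct investment in the manufacturing sector 1579.0, sale of domestic government bonds to non-residents 1316.6, new loans extended by domestic banks to foreign borrowers 1128.8, purchases of foreign government bonds by domestic residents 1014.1.)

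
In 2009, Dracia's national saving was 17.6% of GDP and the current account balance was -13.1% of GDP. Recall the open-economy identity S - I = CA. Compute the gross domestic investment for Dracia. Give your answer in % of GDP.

I = S - CA = 17.6 - (-13.1) = 30.7

30.7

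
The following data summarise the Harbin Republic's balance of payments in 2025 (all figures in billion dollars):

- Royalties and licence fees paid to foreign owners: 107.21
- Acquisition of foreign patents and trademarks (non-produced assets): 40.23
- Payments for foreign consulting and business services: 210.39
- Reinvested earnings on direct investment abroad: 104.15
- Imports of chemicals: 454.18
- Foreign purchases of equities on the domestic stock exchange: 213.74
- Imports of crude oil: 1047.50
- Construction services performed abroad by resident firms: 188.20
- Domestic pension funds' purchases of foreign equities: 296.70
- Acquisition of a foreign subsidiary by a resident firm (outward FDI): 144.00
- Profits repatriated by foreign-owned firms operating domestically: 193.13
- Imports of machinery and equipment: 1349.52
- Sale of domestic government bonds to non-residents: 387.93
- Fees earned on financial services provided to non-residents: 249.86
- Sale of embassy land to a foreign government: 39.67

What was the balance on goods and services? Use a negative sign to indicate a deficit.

-2730.74

Goods: -1047.50 - 1349.52 - 454.18 = -2851.20
Services: -107.21 - 210.39 + 249.86 + 188.20 = 120.46
Trade balance = -2851.20 + 120.46 = -2730.74
(Excluded from the trade balance — capital account: acquisition of foreign patents and trademarks (non-produced assets) 40.23, sale of embassy land to a foreign government 39.67; primary income: reinvested earnings on direct investment abroad 104.15, profits repatriated by foreign-owned firms operating domestically 193.13; financial account: foreign purchases of equities on the domestic stock exchange 213.74, domestic pension funds' purchases of foreign equities 296.70, acquisition of a foreign subsidiary by a resident firm (outward FDI) 144.00, sale of domestic government bonds to non-residents 387.93.)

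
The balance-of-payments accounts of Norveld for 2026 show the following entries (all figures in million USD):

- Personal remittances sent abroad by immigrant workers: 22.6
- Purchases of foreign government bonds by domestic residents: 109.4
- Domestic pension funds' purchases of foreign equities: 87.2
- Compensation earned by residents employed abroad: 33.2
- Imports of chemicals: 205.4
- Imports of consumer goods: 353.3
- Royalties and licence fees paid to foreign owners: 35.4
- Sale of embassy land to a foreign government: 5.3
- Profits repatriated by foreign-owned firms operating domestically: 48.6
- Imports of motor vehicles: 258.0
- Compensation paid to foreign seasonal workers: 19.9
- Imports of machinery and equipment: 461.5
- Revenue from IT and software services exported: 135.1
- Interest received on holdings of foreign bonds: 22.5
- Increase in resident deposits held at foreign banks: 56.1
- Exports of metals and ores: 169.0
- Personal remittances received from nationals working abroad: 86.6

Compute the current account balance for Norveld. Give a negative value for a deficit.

-958.3

Goods: 169.0 - 461.5 - 205.4 - 353.3 - 258.0 = -1109.2
Services: 135.1 - 35.4 = 99.7
Primary income: -48.6 + 22.5 - 19.9 + 33.2 = -12.8
Secondary income: -22.6 + 86.6 = 64.0
Current account = (-1109.2) + 99.7 + (-12.8) + 64.0 = -958.3
(Excluded from the current account — financial account: purchases of foreign government bonds by domestic residents 109.4, domestic pension funds' purchases of foreign equities 87.2, increase in resident deposits held at foreign banks 56.1; capital account: sale of embassy land to a foreign government 5.3.)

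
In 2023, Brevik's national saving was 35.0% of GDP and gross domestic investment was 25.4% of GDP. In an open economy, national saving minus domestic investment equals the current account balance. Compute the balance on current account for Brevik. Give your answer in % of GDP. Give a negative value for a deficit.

CA = S - I = 35.0 - 25.4 = 9.6

9.6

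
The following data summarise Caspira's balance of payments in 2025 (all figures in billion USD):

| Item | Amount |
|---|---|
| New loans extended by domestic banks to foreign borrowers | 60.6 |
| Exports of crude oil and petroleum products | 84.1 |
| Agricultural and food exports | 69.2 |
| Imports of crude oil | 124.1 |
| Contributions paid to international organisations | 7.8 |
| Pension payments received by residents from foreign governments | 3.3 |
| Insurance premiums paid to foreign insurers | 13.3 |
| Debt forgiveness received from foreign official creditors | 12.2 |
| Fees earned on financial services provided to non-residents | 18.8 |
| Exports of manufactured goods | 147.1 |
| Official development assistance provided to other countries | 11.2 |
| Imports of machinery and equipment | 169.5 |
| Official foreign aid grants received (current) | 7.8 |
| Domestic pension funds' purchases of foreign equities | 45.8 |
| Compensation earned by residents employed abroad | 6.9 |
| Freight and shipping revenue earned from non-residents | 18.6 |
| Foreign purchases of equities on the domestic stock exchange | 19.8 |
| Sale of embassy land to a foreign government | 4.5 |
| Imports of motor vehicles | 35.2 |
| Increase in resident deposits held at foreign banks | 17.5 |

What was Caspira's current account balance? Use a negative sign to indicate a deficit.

Goods: 84.1 - 124.1 - 35.2 - 169.5 + 147.1 + 69.2 = -28.4
Services: 18.8 + 18.6 - 13.3 = 24.1
Primary income: 6.9
Secondary income: 7.8 - 7.8 + 3.3 - 11.2 = -7.9
Current account = (-28.4) + 24.1 + 6.9 + (-7.9) = -5.3
(Excluded from the current account — financial account: new loans extended by domestic banks to foreign borrowers 60.6, domestic pension funds' purchases of foreign equities 45.8, foreign purchases of equities on the domestic stock exchange 19.8, increase in resident deposits held at foreign banks 17.5; capital account: debt forgiveness received from foreign official creditors 12.2, sale of embassy land to a foreign government 4.5.)

-5.3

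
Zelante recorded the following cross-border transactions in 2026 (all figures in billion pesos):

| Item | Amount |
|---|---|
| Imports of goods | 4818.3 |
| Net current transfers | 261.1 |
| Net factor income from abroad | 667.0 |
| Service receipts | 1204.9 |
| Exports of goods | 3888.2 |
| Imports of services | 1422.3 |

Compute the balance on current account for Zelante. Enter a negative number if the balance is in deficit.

Goods balance = 3888.2 - 4818.3 = -930.1
Services balance = 1204.9 - 1422.3 = -217.4
Trade balance (goods + services) = -930.1 + (-217.4) = -1147.5
Net primary income = 667.0
Net secondary income = 261.1
Current account = -1147.5 + 667.0 + 261.1 = -219.4

-219.4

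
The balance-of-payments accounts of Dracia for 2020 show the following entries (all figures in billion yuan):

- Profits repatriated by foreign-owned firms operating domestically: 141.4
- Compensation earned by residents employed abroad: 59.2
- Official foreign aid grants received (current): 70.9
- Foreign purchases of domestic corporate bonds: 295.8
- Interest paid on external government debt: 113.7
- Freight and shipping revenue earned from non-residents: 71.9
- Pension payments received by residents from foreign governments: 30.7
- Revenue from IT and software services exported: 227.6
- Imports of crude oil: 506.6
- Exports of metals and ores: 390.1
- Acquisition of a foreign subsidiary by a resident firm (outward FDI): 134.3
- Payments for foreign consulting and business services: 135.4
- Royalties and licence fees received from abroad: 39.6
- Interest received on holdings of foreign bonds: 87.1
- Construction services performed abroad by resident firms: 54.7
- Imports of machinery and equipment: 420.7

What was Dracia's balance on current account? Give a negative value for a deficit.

-286.0

Goods: -506.6 + 390.1 - 420.7 = -537.2
Services: -135.4 + 227.6 + 39.6 + 54.7 + 71.9 = 258.4
Primary income: -113.7 + 87.1 - 141.4 + 59.2 = -108.8
Secondary income: 70.9 + 30.7 = 101.6
Current account = (-537.2) + 258.4 + (-108.8) + 101.6 = -286.0
(Excluded from the current account — financial account: foreign purchases of domestic corporate bonds 295.8, acquisition of a foreign subsidiary by a resident firm (outward FDI) 134.3.)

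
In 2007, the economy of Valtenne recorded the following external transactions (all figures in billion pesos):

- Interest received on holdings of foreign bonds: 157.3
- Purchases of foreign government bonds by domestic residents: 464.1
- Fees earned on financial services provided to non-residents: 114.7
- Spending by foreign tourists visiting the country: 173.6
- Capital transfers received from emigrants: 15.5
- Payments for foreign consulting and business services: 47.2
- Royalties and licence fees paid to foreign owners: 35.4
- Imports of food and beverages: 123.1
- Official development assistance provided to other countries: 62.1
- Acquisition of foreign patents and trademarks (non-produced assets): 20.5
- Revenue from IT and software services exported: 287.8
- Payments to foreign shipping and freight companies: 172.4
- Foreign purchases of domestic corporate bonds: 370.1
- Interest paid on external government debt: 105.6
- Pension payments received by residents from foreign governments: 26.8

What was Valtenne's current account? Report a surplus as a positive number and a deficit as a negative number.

Goods: -123.1
Services: 173.6 + 114.7 - 172.4 - 35.4 - 47.2 + 287.8 = 321.1
Primary income: 157.3 - 105.6 = 51.7
Secondary income: 26.8 - 62.1 = -35.3
Current account = (-123.1) + 321.1 + 51.7 + (-35.3) = 214.4
(Excluded from the current account — financial account: purchases of foreign government bonds by domestic residents 464.1, foreign purchases of domestic corporate bonds 370.1; capital account: capital transfers received from emigrants 15.5, acquisition of foreign patents and trademarks (non-produced assets) 20.5.)

214.4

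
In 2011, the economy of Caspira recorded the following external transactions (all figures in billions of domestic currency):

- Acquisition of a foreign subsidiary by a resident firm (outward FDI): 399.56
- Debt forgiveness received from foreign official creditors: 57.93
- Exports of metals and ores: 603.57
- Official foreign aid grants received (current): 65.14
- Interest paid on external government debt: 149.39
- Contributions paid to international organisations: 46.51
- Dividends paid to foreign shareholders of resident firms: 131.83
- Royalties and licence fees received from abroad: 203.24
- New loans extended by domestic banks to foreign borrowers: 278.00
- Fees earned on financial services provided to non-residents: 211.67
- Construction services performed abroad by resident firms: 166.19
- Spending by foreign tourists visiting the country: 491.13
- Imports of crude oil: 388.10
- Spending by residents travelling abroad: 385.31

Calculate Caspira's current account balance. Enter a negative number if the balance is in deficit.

639.80

Goods: 603.57 - 388.10 = 215.47
Services: 211.67 + 491.13 + 203.24 + 166.19 - 385.31 = 686.92
Primary income: -131.83 - 149.39 = -281.22
Secondary income: 65.14 - 46.51 = 18.63
Current account = 215.47 + 686.92 + (-281.22) + 18.63 = 639.80
(Excluded from the current account — financial account: acquisition of a foreign subsidiary by a resident firm (outward FDI) 399.56, new loans extended by domestic banks to foreign borrowers 278.00; capital account: debt forgiveness received from foreign official creditors 57.93.)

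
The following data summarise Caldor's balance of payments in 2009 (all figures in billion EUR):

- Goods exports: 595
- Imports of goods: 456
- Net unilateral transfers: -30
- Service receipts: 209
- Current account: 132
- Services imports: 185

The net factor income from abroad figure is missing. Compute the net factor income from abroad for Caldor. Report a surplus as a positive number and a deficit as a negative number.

-1

Current account = goods balance + services balance + net primary income + net secondary income
Sum of the known components = 133
Net factor income from abroad = CA - (known components) = 132 - 133 = -1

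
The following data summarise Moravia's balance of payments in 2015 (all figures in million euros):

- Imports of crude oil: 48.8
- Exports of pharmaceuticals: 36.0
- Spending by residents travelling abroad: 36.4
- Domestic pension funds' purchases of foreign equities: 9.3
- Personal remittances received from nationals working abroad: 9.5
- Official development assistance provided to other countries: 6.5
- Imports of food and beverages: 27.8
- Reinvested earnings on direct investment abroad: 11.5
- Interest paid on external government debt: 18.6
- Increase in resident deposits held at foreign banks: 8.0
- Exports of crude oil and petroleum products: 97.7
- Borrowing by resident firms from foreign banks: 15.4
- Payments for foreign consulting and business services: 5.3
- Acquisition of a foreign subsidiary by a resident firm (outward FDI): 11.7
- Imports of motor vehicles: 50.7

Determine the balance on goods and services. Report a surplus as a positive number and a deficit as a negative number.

Goods: 36.0 - 48.8 - 27.8 - 50.7 + 97.7 = 6.4
Services: -5.3 - 36.4 = -41.7
Trade balance = 6.4 + (-41.7) = -35.3
(Excluded from the trade balance — financial account: domestic pension funds' purchases of foreign equities 9.3, increase in resident deposits held at foreign banks 8.0, borrowing by resident firms from foreign banks 15.4, acquisition of a foreign subsidiary by a resident firm (outward FDI) 11.7; secondary income: personal remittances received from nationals working abroad 9.5, official development assistance provided to other countries 6.5; primary income: reinvested earnings on direct investment abroad 11.5, interest paid on external government debt 18.6.)

-35.3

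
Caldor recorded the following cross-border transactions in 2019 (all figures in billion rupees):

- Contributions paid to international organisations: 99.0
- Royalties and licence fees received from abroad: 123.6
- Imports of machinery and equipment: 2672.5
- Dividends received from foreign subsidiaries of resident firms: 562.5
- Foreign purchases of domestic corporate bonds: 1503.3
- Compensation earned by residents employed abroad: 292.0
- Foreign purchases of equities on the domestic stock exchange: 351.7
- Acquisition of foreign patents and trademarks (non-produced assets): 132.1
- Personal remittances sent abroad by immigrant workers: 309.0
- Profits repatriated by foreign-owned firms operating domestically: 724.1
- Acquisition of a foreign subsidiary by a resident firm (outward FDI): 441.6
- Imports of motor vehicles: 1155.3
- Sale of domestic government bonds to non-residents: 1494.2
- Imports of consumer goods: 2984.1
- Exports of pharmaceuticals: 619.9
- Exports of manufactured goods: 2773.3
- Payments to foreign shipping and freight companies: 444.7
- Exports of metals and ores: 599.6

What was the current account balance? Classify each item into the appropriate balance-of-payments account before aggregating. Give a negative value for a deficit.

Goods: -1155.3 + 599.6 + 2773.3 - 2984.1 - 2672.5 + 619.9 = -2819.1
Services: -444.7 + 123.6 = -321.1
Primary income: 292.0 + 562.5 - 724.1 = 130.4
Secondary income: -309.0 - 99.0 = -408.0
Current account = (-2819.1) + (-321.1) + 130.4 + (-408.0) = -3417.8
(Excluded from the current account — financial account: foreign purchases of domestic corporate bonds 1503.3, foreign purchases of equities on the domestic stock exchange 351.7, acquisition of a foreign subsidiary by a resident firm (outward FDI) 441.6, sale of domestic government bonds to non-residents 1494.2; capital account: acquisition of foreign patents and trademarks (non-produced assets) 132.1.)

-3417.8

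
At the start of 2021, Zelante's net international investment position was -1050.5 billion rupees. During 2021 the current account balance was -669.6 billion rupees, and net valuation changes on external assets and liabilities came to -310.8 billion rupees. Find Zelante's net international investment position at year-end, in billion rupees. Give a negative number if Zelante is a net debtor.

Change in NIIP = current account + net valuation change = -669.6 + (-310.8) = -980.4
End-of-year NIIP = -1050.5 + (-980.4) = -2030.9

-2030.9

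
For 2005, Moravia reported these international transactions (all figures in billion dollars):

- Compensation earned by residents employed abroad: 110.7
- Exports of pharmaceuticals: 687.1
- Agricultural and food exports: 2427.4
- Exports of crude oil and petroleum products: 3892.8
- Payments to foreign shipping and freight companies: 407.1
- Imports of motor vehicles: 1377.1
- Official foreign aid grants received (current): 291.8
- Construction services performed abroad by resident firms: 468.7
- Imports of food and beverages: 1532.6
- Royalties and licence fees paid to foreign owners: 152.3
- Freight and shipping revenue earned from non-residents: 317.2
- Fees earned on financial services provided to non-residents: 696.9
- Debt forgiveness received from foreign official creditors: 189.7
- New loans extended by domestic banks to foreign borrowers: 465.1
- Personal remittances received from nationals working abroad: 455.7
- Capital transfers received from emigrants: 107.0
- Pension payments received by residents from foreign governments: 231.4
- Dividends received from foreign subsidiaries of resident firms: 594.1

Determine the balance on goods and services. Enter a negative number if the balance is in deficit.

5021.0

Goods: 3892.8 - 1377.1 - 1532.6 + 687.1 + 2427.4 = 4097.6
Services: -407.1 - 152.3 + 696.9 + 317.2 + 468.7 = 923.4
Trade balance = 4097.6 + 923.4 = 5021.0
(Excluded from the trade balance — primary income: compensation earned by residents employed abroad 110.7, dividends received from foreign subsidiaries of resident firms 594.1; secondary income: official foreign aid grants received (current) 291.8, personal remittances received from nationals working abroad 455.7, pension payments received by residents from foreign governments 231.4; capital account: debt forgiveness received from foreign official creditors 189.7, capital transfers received from emigrants 107.0; financial account: new loans extended by domestic banks to foreign borrowers 465.1.)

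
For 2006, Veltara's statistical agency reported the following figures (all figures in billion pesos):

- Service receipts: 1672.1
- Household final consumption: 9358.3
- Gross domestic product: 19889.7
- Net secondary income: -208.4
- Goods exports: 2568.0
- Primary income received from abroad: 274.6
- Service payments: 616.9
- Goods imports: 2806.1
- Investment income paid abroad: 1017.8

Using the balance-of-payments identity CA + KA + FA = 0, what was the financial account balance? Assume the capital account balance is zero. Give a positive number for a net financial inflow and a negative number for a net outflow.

Goods balance = 2568.0 - 2806.1 = -238.1
Services balance = 1672.1 - 616.9 = 1055.2
Trade balance (goods + services) = -238.1 + 1055.2 = 817.1
Net primary income = 274.6 - 1017.8 = -743.2
Net secondary income = -208.4
Current account = 817.1 + (-743.2) + (-208.4) = -134.5
Financial account = -(-134.5) = 134.5

134.5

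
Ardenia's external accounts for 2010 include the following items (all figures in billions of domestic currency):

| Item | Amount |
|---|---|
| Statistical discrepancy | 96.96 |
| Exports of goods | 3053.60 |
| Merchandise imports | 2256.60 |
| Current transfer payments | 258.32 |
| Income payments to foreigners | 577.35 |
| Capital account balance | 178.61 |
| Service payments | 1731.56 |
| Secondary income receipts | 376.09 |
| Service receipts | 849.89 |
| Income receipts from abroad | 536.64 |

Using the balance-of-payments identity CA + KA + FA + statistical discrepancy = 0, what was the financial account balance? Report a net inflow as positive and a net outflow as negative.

Goods balance = 3053.60 - 2256.60 = 797.00
Services balance = 849.89 - 1731.56 = -881.67
Trade balance (goods + services) = 797.00 + (-881.67) = -84.67
Net primary income = 536.64 - 577.35 = -40.71
Net secondary income = 376.09 - 258.32 = 117.77
Current account = -84.67 + (-40.71) + 117.77 = -7.61
Financial account = -(-7.61 + 178.61 + 96.96) = -267.96

-267.96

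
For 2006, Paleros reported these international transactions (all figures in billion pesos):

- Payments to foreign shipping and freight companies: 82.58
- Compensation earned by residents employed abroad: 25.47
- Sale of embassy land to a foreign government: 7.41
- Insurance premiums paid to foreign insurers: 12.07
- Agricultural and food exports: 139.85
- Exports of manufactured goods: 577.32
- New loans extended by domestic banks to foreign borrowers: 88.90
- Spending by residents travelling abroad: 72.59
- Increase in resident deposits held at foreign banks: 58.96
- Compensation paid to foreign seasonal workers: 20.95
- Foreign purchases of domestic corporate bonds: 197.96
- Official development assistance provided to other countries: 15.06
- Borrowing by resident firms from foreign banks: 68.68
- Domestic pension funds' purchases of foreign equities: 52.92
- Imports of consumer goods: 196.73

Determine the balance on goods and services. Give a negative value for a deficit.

Goods: -196.73 + 577.32 + 139.85 = 520.44
Services: -72.59 - 82.58 - 12.07 = -167.24
Trade balance = 520.44 + (-167.24) = 353.20
(Excluded from the trade balance — primary income: compensation earned by residents employed abroad 25.47, compensation paid to foreign seasonal workers 20.95; capital account: sale of embassy land to a foreign government 7.41; financial account: new loans extended by domestic banks to foreign borrowers 88.90, increase in resident deposits held at foreign banks 58.96, foreign purchases of domestic corporate bonds 197.96, borrowing by resident firms from foreign banks 68.68, domestic pension funds' purchases of foreign equities 52.92; secondary income: official development assistance provided to other countries 15.06.)

353.20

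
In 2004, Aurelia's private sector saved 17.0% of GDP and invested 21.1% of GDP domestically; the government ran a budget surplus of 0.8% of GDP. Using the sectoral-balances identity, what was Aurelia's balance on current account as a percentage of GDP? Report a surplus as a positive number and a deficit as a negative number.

By the sectoral-balances identity, CA = (S_private - I) + (T - G).
Private balance = 17.0 - 21.1 = -4.1
Government balance (T - G) = 0.8
CA = -4.1 + 0.8 = -3.3

-3.3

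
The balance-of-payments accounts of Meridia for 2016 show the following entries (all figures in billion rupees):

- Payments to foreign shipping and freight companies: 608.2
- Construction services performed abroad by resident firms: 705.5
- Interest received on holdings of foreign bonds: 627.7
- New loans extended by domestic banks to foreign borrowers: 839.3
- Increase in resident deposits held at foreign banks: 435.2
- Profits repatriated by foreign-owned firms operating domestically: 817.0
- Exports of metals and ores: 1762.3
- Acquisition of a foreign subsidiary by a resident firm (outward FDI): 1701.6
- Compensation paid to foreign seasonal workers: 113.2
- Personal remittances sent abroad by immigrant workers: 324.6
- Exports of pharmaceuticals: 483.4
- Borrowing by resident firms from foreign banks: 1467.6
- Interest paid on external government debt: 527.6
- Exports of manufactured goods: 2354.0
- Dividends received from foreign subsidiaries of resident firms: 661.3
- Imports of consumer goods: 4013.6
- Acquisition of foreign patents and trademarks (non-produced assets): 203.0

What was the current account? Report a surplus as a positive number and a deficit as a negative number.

190.0

Goods: 1762.3 + 483.4 + 2354.0 - 4013.6 = 586.1
Services: -608.2 + 705.5 = 97.3
Primary income: 661.3 - 817.0 - 527.6 + 627.7 - 113.2 = -168.8
Secondary income: -324.6
Current account = 586.1 + 97.3 + (-168.8) + (-324.6) = 190.0
(Excluded from the current account — financial account: new loans extended by domestic banks to foreign borrowers 839.3, increase in resident deposits held at foreign banks 435.2, acquisition of a foreign subsidiary by a resident firm (outward FDI) 1701.6, borrowing by resident firms from foreign banks 1467.6; capital account: acquisition of foreign patents and trademarks (non-produced assets) 203.0.)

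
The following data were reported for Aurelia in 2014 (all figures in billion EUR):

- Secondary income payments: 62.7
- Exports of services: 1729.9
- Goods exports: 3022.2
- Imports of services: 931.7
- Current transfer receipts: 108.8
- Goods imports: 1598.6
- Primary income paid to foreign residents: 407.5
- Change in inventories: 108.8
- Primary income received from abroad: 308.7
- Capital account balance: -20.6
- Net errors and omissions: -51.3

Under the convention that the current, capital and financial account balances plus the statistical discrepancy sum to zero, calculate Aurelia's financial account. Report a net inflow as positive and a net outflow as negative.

Goods balance = 3022.2 - 1598.6 = 1423.6
Services balance = 1729.9 - 931.7 = 798.2
Trade balance (goods + services) = 1423.6 + 798.2 = 2221.8
Net primary income = 308.7 - 407.5 = -98.8
Net secondary income = 108.8 - 62.7 = 46.1
Current account = 2221.8 + (-98.8) + 46.1 = 2169.1
Financial account = -(2169.1 + (-20.6) + (-51.3)) = -2097.2

-2097.2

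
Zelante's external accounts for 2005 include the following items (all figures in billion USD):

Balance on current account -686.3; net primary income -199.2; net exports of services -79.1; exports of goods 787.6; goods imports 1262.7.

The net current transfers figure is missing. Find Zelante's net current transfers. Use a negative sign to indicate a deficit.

Current account = goods balance + services balance + net primary income + net secondary income
Sum of the known components = -753.4
Net current transfers = CA - (known components) = -686.3 - (-753.4) = 67.1

67.1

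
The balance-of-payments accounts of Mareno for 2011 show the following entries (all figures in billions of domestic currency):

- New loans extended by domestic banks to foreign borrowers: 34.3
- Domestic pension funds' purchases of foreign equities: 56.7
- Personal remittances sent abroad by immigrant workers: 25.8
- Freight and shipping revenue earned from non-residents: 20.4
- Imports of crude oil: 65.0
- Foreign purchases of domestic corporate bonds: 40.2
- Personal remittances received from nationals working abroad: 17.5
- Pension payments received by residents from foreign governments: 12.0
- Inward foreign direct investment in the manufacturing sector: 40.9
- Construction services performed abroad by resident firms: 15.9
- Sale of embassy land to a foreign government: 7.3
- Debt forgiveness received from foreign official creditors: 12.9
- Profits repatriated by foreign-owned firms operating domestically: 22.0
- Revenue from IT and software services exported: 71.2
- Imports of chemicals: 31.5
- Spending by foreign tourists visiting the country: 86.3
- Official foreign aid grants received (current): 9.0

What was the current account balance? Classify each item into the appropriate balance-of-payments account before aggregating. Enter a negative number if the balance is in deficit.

Goods: -31.5 - 65.0 = -96.5
Services: 86.3 + 15.9 + 20.4 + 71.2 = 193.8
Primary income: -22.0
Secondary income: 17.5 + 12.0 + 9.0 - 25.8 = 12.7
Current account = (-96.5) + 193.8 + (-22.0) + 12.7 = 88.0
(Excluded from the current account — financial account: new loans extended by domestic banks to foreign borrowers 34.3, domestic pension funds' purchases of foreign equities 56.7, foreign purchases of domestic corporate bonds 40.2, inward foreign direct investment in the manufacturing sector 40.9; capital account: sale of embassy land to a foreign government 7.3, debt forgiveness received from foreign official creditors 12.9.)

88.0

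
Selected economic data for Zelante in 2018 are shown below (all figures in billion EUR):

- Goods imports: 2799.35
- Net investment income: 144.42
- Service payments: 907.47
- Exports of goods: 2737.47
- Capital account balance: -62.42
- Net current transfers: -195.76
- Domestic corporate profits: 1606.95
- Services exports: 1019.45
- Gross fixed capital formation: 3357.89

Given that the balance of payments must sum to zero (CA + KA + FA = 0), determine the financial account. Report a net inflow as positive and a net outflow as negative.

63.66

Goods balance = 2737.47 - 2799.35 = -61.88
Services balance = 1019.45 - 907.47 = 111.98
Trade balance (goods + services) = -61.88 + 111.98 = 50.10
Net primary income = 144.42
Net secondary income = -195.76
Current account = 50.10 + 144.42 + (-195.76) = -1.24
Financial account = -(-1.24 + (-62.42)) = 63.66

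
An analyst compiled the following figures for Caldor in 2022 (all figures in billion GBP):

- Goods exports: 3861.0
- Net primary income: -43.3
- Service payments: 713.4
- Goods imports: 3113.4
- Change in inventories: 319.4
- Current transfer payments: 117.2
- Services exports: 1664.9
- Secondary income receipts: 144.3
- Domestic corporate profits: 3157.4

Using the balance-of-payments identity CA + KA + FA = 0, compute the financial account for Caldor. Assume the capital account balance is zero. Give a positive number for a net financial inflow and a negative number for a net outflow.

-1682.9

Goods balance = 3861.0 - 3113.4 = 747.6
Services balance = 1664.9 - 713.4 = 951.5
Trade balance (goods + services) = 747.6 + 951.5 = 1699.1
Net primary income = -43.3
Net secondary income = 144.3 - 117.2 = 27.1
Current account = 1699.1 + (-43.3) + 27.1 = 1682.9
Financial account = -(1682.9) = -1682.9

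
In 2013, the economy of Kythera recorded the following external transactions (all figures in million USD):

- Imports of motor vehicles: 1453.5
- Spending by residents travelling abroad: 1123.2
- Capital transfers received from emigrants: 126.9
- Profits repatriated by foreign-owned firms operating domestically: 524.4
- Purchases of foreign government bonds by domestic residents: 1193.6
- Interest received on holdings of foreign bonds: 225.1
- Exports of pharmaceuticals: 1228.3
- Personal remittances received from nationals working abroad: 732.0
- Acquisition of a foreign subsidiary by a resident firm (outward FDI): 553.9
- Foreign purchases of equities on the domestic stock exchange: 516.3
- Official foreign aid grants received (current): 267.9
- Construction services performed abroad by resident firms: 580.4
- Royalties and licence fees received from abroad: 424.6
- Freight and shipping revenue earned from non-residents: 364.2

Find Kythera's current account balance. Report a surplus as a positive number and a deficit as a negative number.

Goods: -1453.5 + 1228.3 = -225.2
Services: -1123.2 + 364.2 + 580.4 + 424.6 = 246.0
Primary income: -524.4 + 225.1 = -299.3
Secondary income: 267.9 + 732.0 = 999.9
Current account = (-225.2) + 246.0 + (-299.3) + 999.9 = 721.4
(Excluded from the current account — capital account: capital transfers received from emigrants 126.9; financial account: purchases of foreign government bonds by domestic residents 1193.6, acquisition of a foreign subsidiary by a resident firm (outward FDI) 553.9, foreign purchases of equities on the domestic stock exchange 516.3.)

721.4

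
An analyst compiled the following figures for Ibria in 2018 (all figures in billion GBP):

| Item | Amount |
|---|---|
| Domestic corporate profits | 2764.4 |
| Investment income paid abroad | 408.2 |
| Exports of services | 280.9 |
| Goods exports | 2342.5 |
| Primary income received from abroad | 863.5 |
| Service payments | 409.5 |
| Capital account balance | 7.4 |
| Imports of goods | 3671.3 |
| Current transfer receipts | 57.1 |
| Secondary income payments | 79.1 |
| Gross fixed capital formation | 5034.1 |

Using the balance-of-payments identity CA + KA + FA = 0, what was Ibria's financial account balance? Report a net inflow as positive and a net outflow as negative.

1016.7

Goods balance = 2342.5 - 3671.3 = -1328.8
Services balance = 280.9 - 409.5 = -128.6
Trade balance (goods + services) = -1328.8 + (-128.6) = -1457.4
Net primary income = 863.5 - 408.2 = 455.3
Net secondary income = 57.1 - 79.1 = -22.0
Current account = -1457.4 + 455.3 + (-22.0) = -1024.1
Financial account = -(-1024.1 + 7.4) = 1016.7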